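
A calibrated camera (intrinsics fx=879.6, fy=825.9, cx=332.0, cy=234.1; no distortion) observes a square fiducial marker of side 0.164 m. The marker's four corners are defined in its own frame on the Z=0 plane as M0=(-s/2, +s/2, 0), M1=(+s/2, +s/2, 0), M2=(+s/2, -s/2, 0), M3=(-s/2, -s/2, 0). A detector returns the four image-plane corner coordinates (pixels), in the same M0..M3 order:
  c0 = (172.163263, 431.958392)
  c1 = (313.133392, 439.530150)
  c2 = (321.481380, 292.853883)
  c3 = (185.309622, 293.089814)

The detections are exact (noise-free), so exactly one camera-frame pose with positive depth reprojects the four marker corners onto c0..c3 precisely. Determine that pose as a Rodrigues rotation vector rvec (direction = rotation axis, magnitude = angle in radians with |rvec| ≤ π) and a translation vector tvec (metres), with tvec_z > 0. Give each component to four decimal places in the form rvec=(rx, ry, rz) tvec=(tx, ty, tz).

rvec=(-0.2347, 0.3202, 0.0134) tvec=(-0.0933, 0.1493, 0.9574)

Intrinsics K: fx=879.6, fy=825.9, cx=332.0, cy=234.1
Marker side s = 0.164 m; corners in marker frame (Z=0):
  M0 = (-0.0820, +0.0820, 0)
  M1 = (+0.0820, +0.0820, 0)
  M2 = (+0.0820, -0.0820, 0)
  M3 = (-0.0820, -0.0820, 0)
Detected image corners:
  c0 = (172.163263, 431.958392) px
  c1 = (313.133392, 439.530150) px
  c2 = (321.481380, 292.853883) px
  c3 = (185.309622, 293.089814) px
Planar DLT: solve 8×8 A·h = b for H (H[2,2]=1):
  H  [+763.46459 -124.58986 +246.26618]
  H  [-97.37848 +783.74150 +362.92424]
  H  [-0.32738 -0.23653 +1.00000]
B = K⁻¹H; ‖b₁‖=1.044483, ‖b₂‖=1.044483; λ = 2/(‖b₁‖+‖b₂‖) = 0.957411, sign → tz>0 ⇒ λ=+0.957411
r₁ = λ·B[:,0] = (+0.94931,-0.02404,-0.31343); r₂ = λ·B[:,1] = (-0.05014,+0.97273,-0.22646)
r₃ = r₁×r₂ = (+0.31033,+0.23069,+0.92221); SVD([r₁ r₂ r₃]) → R = UVᵀ:
  R  [+0.94931 -0.05014 +0.31033]
  R  [-0.02404 +0.97273 +0.23069]
  R  [-0.31343 -0.22646 +0.92221]
t = (-0.09332, +0.14934, +0.95741) m
tr R = 2.844247; θ = arccos((tr R − 1)/2) = 0.397262 rad = 22.761°
axis k = ((R−Rᵀ)₃₂, (R−Rᵀ)₁₃, (R−Rᵀ)₂₁) / (2 sinθ) = (-0.590798, +0.806114, +0.033721)
rvec = θ·k = (-0.234702, +0.320239, +0.013396)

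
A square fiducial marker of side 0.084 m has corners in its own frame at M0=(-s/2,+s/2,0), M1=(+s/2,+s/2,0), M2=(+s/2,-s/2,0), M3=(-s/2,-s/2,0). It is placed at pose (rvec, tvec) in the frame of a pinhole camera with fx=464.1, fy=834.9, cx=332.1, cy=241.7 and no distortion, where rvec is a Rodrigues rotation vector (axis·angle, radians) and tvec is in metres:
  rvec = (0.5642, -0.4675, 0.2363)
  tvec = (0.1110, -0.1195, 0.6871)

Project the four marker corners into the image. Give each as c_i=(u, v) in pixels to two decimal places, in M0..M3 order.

c0=(372.86, 133.76) c1=(417.21, 148.33) c2=(441.17, 59.36) c3=(395.70, 38.32)

Intrinsics K: fx=464.1, fy=834.9, cx=332.1, cy=241.7
Marker side s = 0.084 m; corners in marker frame (Z=0):
  M0 = (-0.0420, +0.0420, 0)
  M1 = (+0.0420, +0.0420, 0)
  M2 = (+0.0420, -0.0420, 0)
  M3 = (-0.0420, -0.0420, 0)
rvec = (0.5642, -0.4675, 0.2363), |rvec| = θ = 0.76988 rad = 44.111°
Rodrigues: sinθ=0.69605, 1−cosθ=0.28201; R = I + sinθ·[k]× + (1−cosθ)·[k]×²:
    [+0.86945 -0.33913 -0.35924]
    [+0.08814 +0.82198 -0.56265]
    [+0.48610 +0.45753 +0.74456]
t = (0.1110, -0.1195, 0.6871) m
M0: Pc = R·M0+t = (+0.06024, -0.08868, +0.68590); u = 464.1·(+0.06024)/0.68590 + 332.1 = 372.8599, v = 834.9·(-0.08868)/0.68590 + 241.7 = 133.7572
M1: Pc = R·M1+t = (+0.13327, -0.08127, +0.72673); u = 464.1·(+0.13327)/0.72673 + 332.1 = 417.2098, v = 834.9·(-0.08127)/0.72673 + 241.7 = 148.3282
M2: Pc = R·M2+t = (+0.16176, -0.15032, +0.68830); u = 464.1·(+0.16176)/0.68830 + 332.1 = 441.1702, v = 834.9·(-0.15032)/0.68830 + 241.7 = 59.3621
M3: Pc = R·M3+t = (+0.08873, -0.15773, +0.64747); u = 464.1·(+0.08873)/0.64747 + 332.1 = 395.6988, v = 834.9·(-0.15773)/0.64747 + 241.7 = 38.3156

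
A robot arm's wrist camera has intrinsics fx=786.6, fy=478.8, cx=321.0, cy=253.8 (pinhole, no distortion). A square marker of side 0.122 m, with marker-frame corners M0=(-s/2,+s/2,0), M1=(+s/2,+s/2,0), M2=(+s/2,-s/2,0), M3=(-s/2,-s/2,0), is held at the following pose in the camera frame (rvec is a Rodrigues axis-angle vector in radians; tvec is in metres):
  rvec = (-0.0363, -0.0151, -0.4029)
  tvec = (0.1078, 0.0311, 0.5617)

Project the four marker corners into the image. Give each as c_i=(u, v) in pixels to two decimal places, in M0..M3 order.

Intrinsics K: fx=786.6, fy=478.8, cx=321.0, cy=253.8
Marker side s = 0.122 m; corners in marker frame (Z=0):
  M0 = (-0.0610, +0.0610, 0)
  M1 = (+0.0610, +0.0610, 0)
  M2 = (+0.0610, -0.0610, 0)
  M3 = (-0.0610, -0.0610, 0)
rvec = (-0.0363, -0.0151, -0.4029), |rvec| = θ = 0.40481 rad = 23.194°
Rodrigues: sinθ=0.39385, 1−cosθ=0.08082; R = I + sinθ·[k]× + (1−cosθ)·[k]×²:
    [+0.91983 +0.39226 -0.00748]
    [-0.39172 +0.91929 +0.03832]
    [+0.02190 -0.03232 +0.99924]
t = (0.1078, 0.0311, 0.5617) m
M0: Pc = R·M0+t = (+0.07562, +0.11107, +0.55839); u = 786.6·(+0.07562)/0.55839 + 321.0 = 427.5224, v = 478.8·(+0.11107)/0.55839 + 253.8 = 349.0393
M1: Pc = R·M1+t = (+0.18784, +0.06328, +0.56106); u = 786.6·(+0.18784)/0.56106 + 321.0 = 584.3431, v = 478.8·(+0.06328)/0.56106 + 253.8 = 307.8034
M2: Pc = R·M2+t = (+0.13998, -0.04887, +0.56501); u = 786.6·(+0.13998)/0.56501 + 321.0 = 515.8818, v = 478.8·(-0.04887)/0.56501 + 253.8 = 212.3854
M3: Pc = R·M3+t = (+0.02776, -0.00108, +0.56234); u = 786.6·(+0.02776)/0.56234 + 321.0 = 359.8352, v = 478.8·(-0.00108)/0.56234 + 253.8 = 252.8788

c0=(427.52, 349.04) c1=(584.34, 307.80) c2=(515.88, 212.39) c3=(359.84, 252.88)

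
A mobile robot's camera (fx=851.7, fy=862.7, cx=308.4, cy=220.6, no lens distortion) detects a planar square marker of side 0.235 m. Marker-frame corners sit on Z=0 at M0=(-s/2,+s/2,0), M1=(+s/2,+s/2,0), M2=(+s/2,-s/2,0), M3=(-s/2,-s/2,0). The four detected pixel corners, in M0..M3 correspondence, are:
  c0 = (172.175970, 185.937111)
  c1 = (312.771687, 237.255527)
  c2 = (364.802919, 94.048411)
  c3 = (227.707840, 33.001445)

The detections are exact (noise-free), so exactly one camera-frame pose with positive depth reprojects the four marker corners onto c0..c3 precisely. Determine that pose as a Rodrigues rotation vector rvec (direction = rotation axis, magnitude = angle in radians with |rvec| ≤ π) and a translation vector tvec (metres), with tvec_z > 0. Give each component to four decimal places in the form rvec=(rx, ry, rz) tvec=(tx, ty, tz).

rvec=(0.0659, -0.3634, 0.3484) tvec=(-0.0555, -0.1224, 1.2865)

Intrinsics K: fx=851.7, fy=862.7, cx=308.4, cy=220.6
Marker side s = 0.235 m; corners in marker frame (Z=0):
  M0 = (-0.1175, +0.1175, 0)
  M1 = (+0.1175, +0.1175, 0)
  M2 = (+0.1175, -0.1175, 0)
  M3 = (-0.1175, -0.1175, 0)
Detected image corners:
  c0 = (172.175970, 185.937111) px
  c1 = (312.771687, 237.255527) px
  c2 = (364.802919, 94.048411) px
  c3 = (227.707840, 33.001445) px
Planar DLT: solve 8×8 A·h = b for H (H[2,2]=1):
  H  [+666.05186 -228.37645 +271.63970]
  H  [+277.48672 +629.53280 +138.49000]
  H  [+0.27925 +0.00088 +1.00000]
B = K⁻¹H; ‖b₁‖=0.777329, ‖b₂‖=0.777329; λ = 2/(‖b₁‖+‖b₂‖) = 1.286456, sign → tz>0 ⇒ λ=+1.286456
r₁ = λ·B[:,0] = (+0.87596,+0.32193,+0.35924); r₂ = λ·B[:,1] = (-0.34536,+0.93847,+0.00113)
r₃ = r₁×r₂ = (-0.33677,-0.12506,+0.93324); SVD([r₁ r₂ r₃]) → R = UVᵀ:
  R  [+0.87596 -0.34536 -0.33677]
  R  [+0.32193 +0.93847 -0.12506]
  R  [+0.35924 +0.00113 +0.93324]
t = (-0.05552, -0.12244, +1.28646) m
tr R = 2.747675; θ = arccos((tr R − 1)/2) = 0.507757 rad = 29.092°
axis k = ((R−Rᵀ)₃₂, (R−Rᵀ)₁₃, (R−Rᵀ)₂₁) / (2 sinθ) = (+0.129767, -0.715741, +0.686203)
rvec = θ·k = (+0.065890, -0.363422, +0.348424)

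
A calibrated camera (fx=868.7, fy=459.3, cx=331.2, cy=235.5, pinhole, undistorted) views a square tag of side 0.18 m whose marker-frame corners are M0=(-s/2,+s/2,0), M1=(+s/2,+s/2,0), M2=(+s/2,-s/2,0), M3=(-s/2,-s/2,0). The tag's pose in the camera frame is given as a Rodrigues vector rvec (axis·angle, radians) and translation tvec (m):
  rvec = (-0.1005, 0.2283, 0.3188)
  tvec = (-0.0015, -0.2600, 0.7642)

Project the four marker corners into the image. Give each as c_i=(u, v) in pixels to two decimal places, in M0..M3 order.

Intrinsics K: fx=868.7, fy=459.3, cx=331.2, cy=235.5
Marker side s = 0.18 m; corners in marker frame (Z=0):
  M0 = (-0.0900, +0.0900, 0)
  M1 = (+0.0900, +0.0900, 0)
  M2 = (+0.0900, -0.0900, 0)
  M3 = (-0.0900, -0.0900, 0)
rvec = (-0.1005, 0.2283, 0.3188), |rvec| = θ = 0.40479 rad = 23.193°
Rodrigues: sinθ=0.39383, 1−cosθ=0.08081; R = I + sinθ·[k]× + (1−cosθ)·[k]×²:
    [+0.92417 -0.32148 +0.20631]
    [+0.29885 +0.94489 +0.13367]
    [-0.23792 -0.06188 +0.96931]
t = (-0.0015, -0.2600, 0.7642) m
M0: Pc = R·M0+t = (-0.11361, -0.20186, +0.78004); u = 868.7·(-0.11361)/0.78004 + 331.2 = 204.6794, v = 459.3·(-0.20186)/0.78004 + 235.5 = 116.6444
M1: Pc = R·M1+t = (+0.05274, -0.14806, +0.73722); u = 868.7·(+0.05274)/0.73722 + 331.2 = 393.3481, v = 459.3·(-0.14806)/0.73722 + 235.5 = 143.2539
M2: Pc = R·M2+t = (+0.11061, -0.31814, +0.74836); u = 868.7·(+0.11061)/0.74836 + 331.2 = 459.5953, v = 459.3·(-0.31814)/0.74836 + 235.5 = 40.2408
M3: Pc = R·M3+t = (-0.05574, -0.37194, +0.79118); u = 868.7·(-0.05574)/0.79118 + 331.2 = 269.9969, v = 459.3·(-0.37194)/0.79118 + 235.5 = 19.5819

c0=(204.68, 116.64) c1=(393.35, 143.25) c2=(459.60, 40.24) c3=(270.00, 19.58)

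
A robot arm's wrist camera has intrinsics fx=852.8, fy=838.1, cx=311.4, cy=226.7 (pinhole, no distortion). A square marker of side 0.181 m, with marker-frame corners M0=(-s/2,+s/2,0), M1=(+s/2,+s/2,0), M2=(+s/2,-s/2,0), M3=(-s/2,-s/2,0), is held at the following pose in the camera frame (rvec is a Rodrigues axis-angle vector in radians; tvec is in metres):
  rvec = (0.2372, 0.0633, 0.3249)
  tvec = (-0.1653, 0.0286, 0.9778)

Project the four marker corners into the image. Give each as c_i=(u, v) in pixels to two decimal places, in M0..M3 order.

Intrinsics K: fx=852.8, fy=838.1, cx=311.4, cy=226.7
Marker side s = 0.181 m; corners in marker frame (Z=0):
  M0 = (-0.0905, +0.0905, 0)
  M1 = (+0.0905, +0.0905, 0)
  M2 = (+0.0905, -0.0905, 0)
  M3 = (-0.0905, -0.0905, 0)
rvec = (0.2372, 0.0633, 0.3249), |rvec| = θ = 0.40722 rad = 23.332°
Rodrigues: sinθ=0.39606, 1−cosθ=0.08178; R = I + sinθ·[k]× + (1−cosθ)·[k]×²:
    [+0.94597 -0.30859 +0.09957]
    [+0.32340 +0.92020 -0.22056]
    [-0.02356 +0.24084 +0.97028]
t = (-0.1653, 0.0286, 0.9778) m
M0: Pc = R·M0+t = (-0.27884, +0.08261, +1.00173); u = 852.8·(-0.27884)/1.00173 + 311.4 = 74.0175, v = 838.1·(+0.08261)/1.00173 + 226.7 = 295.8164
M1: Pc = R·M1+t = (-0.10762, +0.14115, +0.99746); u = 852.8·(-0.10762)/0.99746 + 311.4 = 219.3907, v = 838.1·(+0.14115)/0.99746 + 226.7 = 345.2950
M2: Pc = R·M2+t = (-0.05176, -0.02541, +0.95387); u = 852.8·(-0.05176)/0.95387 + 311.4 = 265.1224, v = 838.1·(-0.02541)/0.95387 + 226.7 = 204.3736
M3: Pc = R·M3+t = (-0.22298, -0.08395, +0.95814); u = 852.8·(-0.22298)/0.95814 + 311.4 = 112.9316, v = 838.1·(-0.08395)/0.95814 + 226.7 = 153.2711

c0=(74.02, 295.82) c1=(219.39, 345.29) c2=(265.12, 204.37) c3=(112.93, 153.27)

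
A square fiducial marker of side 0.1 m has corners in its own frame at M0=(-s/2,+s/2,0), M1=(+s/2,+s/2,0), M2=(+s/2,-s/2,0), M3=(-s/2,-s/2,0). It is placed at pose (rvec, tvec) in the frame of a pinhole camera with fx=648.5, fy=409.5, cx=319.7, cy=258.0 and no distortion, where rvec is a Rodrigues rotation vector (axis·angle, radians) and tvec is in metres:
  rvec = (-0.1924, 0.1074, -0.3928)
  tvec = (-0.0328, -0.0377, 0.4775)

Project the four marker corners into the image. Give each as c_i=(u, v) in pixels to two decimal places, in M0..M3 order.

c0=(236.66, 281.58) c1=(363.88, 247.50) c2=(312.54, 171.38) c3=(191.37, 205.05)

Intrinsics K: fx=648.5, fy=409.5, cx=319.7, cy=258.0
Marker side s = 0.1 m; corners in marker frame (Z=0):
  M0 = (-0.0500, +0.0500, 0)
  M1 = (+0.0500, +0.0500, 0)
  M2 = (+0.0500, -0.0500, 0)
  M3 = (-0.0500, -0.0500, 0)
rvec = (-0.1924, 0.1074, -0.3928), |rvec| = θ = 0.45038 rad = 25.805°
Rodrigues: sinθ=0.43531, 1−cosθ=0.09972; R = I + sinθ·[k]× + (1−cosθ)·[k]×²:
    [+0.91848 +0.36950 +0.14096]
    [-0.38981 +0.90595 +0.16522]
    [-0.06665 -0.20670 +0.97613]
t = (-0.0328, -0.0377, 0.4775) m
M0: Pc = R·M0+t = (-0.06025, +0.02709, +0.47050); u = 648.5·(-0.06025)/0.47050 + 319.7 = 236.6569, v = 409.5·(+0.02709)/0.47050 + 258.0 = 281.5764
M1: Pc = R·M1+t = (+0.03160, -0.01189, +0.46383); u = 648.5·(+0.03160)/0.46383 + 319.7 = 363.8793, v = 409.5·(-0.01189)/0.46383 + 258.0 = 247.5000
M2: Pc = R·M2+t = (-0.00535, -0.10249, +0.48450); u = 648.5·(-0.00535)/0.48450 + 319.7 = 312.5379, v = 409.5·(-0.10249)/0.48450 + 258.0 = 171.3773
M3: Pc = R·M3+t = (-0.09720, -0.06351, +0.49117); u = 648.5·(-0.09720)/0.49117 + 319.7 = 191.3663, v = 409.5·(-0.06351)/0.49117 + 258.0 = 205.0525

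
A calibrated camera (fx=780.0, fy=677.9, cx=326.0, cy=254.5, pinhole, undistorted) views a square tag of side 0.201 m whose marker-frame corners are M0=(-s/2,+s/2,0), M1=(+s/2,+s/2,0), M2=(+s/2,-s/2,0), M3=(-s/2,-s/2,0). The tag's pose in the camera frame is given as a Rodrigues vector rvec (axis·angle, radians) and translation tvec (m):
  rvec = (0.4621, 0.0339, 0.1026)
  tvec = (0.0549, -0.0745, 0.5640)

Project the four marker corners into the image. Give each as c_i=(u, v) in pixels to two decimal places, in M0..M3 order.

c0=(256.70, 259.22) c1=(512.89, 283.10) c2=(572.84, 54.01) c3=(272.20, 26.84)

Intrinsics K: fx=780.0, fy=677.9, cx=326.0, cy=254.5
Marker side s = 0.201 m; corners in marker frame (Z=0):
  M0 = (-0.1005, +0.1005, 0)
  M1 = (+0.1005, +0.1005, 0)
  M2 = (+0.1005, -0.1005, 0)
  M3 = (-0.1005, -0.1005, 0)
rvec = (0.4621, 0.0339, 0.1026), |rvec| = θ = 0.47457 rad = 27.191°
Rodrigues: sinθ=0.45695, 1−cosθ=0.11051; R = I + sinθ·[k]× + (1−cosθ)·[k]×²:
    [+0.99427 -0.09111 +0.05591]
    [+0.10648 +0.89006 -0.44324]
    [-0.00938 +0.44666 +0.89466]
t = (0.0549, -0.0745, 0.5640) m
M0: Pc = R·M0+t = (-0.05418, +0.00425, +0.60983); u = 780.0·(-0.05418)/0.60983 + 326.0 = 256.7011, v = 677.9·(+0.00425)/0.60983 + 254.5 = 259.2238
M1: Pc = R·M1+t = (+0.14567, +0.02565, +0.60795); u = 780.0·(+0.14567)/0.60795 + 326.0 = 512.8933, v = 677.9·(+0.02565)/0.60795 + 254.5 = 283.1033
M2: Pc = R·M2+t = (+0.16398, -0.15325, +0.51817); u = 780.0·(+0.16398)/0.51817 + 326.0 = 572.8398, v = 677.9·(-0.15325)/0.51817 + 254.5 = 54.0097
M3: Pc = R·M3+t = (-0.03587, -0.17465, +0.52005); u = 780.0·(-0.03587)/0.52005 + 326.0 = 272.2033, v = 677.9·(-0.17465)/0.52005 + 254.5 = 26.8381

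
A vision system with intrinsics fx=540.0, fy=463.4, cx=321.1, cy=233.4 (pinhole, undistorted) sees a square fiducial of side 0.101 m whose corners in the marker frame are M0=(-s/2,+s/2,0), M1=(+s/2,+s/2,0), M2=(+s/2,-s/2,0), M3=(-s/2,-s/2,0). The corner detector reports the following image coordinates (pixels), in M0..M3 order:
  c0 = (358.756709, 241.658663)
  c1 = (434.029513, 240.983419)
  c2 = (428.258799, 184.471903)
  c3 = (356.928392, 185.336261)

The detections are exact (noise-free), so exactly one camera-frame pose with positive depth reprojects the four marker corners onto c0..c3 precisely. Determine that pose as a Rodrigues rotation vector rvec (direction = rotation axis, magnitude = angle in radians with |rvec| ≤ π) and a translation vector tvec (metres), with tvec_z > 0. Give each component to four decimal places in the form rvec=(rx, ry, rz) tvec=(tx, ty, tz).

rvec=(-0.4075, 0.0320, -0.0047) tvec=(0.1014, -0.0339, 0.7473)

Intrinsics K: fx=540.0, fy=463.4, cx=321.1, cy=233.4
Marker side s = 0.101 m; corners in marker frame (Z=0):
  M0 = (-0.0505, +0.0505, 0)
  M1 = (+0.0505, +0.0505, 0)
  M2 = (+0.0505, -0.0505, 0)
  M3 = (-0.0505, -0.0505, 0)
Detected image corners:
  c0 = (358.756709, 241.658663) px
  c1 = (434.029513, 240.983419) px
  c2 = (428.258799, 184.471903) px
  c3 = (356.928392, 185.336261) px
Planar DLT: solve 8×8 A·h = b for H (H[2,2]=1):
  H  [+709.28780 -171.66479 +394.36764]
  H  [-16.26222 +445.54443 +212.35776]
  H  [-0.04043 -0.53041 +1.00000]
B = K⁻¹H; ‖b₁‖=1.338226, ‖b₂‖=1.338226; λ = 2/(‖b₁‖+‖b₂‖) = 0.747258, sign → tz>0 ⇒ λ=+0.747258
r₁ = λ·B[:,0] = (+0.99948,-0.01101,-0.03021); r₂ = λ·B[:,1] = (-0.00187,+0.91810,-0.39635)
r₃ = r₁×r₂ = (+0.03210,+0.39621,+0.91760); SVD([r₁ r₂ r₃]) → R = UVᵀ:
  R  [+0.99948 -0.00187 +0.03210]
  R  [-0.01101 +0.91810 +0.39621]
  R  [-0.03021 -0.39635 +0.91760]
t = (+0.10139, -0.03393, +0.74726) m
tr R = 2.835179; θ = arccos((tr R − 1)/2) = 0.408822 rad = 23.424°
axis k = ((R−Rᵀ)₃₂, (R−Rᵀ)₁₃, (R−Rᵀ)₂₁) / (2 sinθ) = (-0.996858, +0.078368, -0.011497)
rvec = θ·k = (-0.407538, +0.032038, -0.004700)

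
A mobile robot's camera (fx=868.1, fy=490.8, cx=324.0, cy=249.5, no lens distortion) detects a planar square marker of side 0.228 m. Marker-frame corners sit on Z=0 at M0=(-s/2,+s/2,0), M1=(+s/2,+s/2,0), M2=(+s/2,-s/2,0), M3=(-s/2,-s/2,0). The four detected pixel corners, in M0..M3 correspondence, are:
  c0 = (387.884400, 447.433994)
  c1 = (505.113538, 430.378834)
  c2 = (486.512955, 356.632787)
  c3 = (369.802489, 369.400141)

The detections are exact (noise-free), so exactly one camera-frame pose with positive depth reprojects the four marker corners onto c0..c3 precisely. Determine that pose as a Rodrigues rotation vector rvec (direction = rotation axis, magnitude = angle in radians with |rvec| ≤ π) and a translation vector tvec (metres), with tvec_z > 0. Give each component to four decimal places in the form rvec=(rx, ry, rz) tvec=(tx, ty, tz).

Intrinsics K: fx=868.1, fy=490.8, cx=324.0, cy=249.5
Marker side s = 0.228 m; corners in marker frame (Z=0):
  M0 = (-0.1140, +0.1140, 0)
  M1 = (+0.1140, +0.1140, 0)
  M2 = (+0.1140, -0.1140, 0)
  M3 = (-0.1140, -0.1140, 0)
Detected image corners:
  c0 = (387.884400, 447.433994) px
  c1 = (505.113538, 430.378834) px
  c2 = (486.512955, 356.632787) px
  c3 = (369.802489, 369.400141) px
Planar DLT: solve 8×8 A·h = b for H (H[2,2]=1):
  H  [+616.53138 +55.73820 +438.84732]
  H  [+29.56580 +309.91739 +400.51559]
  H  [+0.23669 -0.05656 +1.00000]
B = K⁻¹H; ‖b₁‖=0.668096, ‖b₂‖=0.668096; λ = 2/(‖b₁‖+‖b₂‖) = 1.496791, sign → tz>0 ⇒ λ=+1.496791
r₁ = λ·B[:,0] = (+0.93080,-0.08993,+0.35428); r₂ = λ·B[:,1] = (+0.12770,+0.98819,-0.08466)
r₃ = r₁×r₂ = (-0.34248,+0.12405,+0.93130); SVD([r₁ r₂ r₃]) → R = UVᵀ:
  R  [+0.93080 +0.12770 -0.34248]
  R  [-0.08993 +0.98819 +0.12405]
  R  [+0.35428 -0.08466 +0.93130]
t = (+0.19802, +0.46055, +1.49679) m
tr R = 2.850294; θ = arccos((tr R − 1)/2) = 0.389373 rad = 22.309°
axis k = ((R−Rᵀ)₃₂, (R−Rᵀ)₁₃, (R−Rᵀ)₂₁) / (2 sinθ) = (-0.274902, -0.917744, -0.286660)
rvec = θ·k = (-0.107039, -0.357345, -0.111618)

rvec=(-0.1070, -0.3573, -0.1116) tvec=(0.1980, 0.4606, 1.4968)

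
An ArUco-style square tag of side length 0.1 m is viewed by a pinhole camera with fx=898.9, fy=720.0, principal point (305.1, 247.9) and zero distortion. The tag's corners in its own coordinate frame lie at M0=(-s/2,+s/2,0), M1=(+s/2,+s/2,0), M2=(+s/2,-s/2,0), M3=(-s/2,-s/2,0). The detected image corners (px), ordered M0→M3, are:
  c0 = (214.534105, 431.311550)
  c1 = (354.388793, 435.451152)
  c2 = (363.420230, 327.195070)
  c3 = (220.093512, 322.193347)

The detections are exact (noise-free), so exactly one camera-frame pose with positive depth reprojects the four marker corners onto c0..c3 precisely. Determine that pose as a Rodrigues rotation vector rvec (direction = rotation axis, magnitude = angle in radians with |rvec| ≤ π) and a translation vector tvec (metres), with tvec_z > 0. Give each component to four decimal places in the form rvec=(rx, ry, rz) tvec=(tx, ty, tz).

Intrinsics K: fx=898.9, fy=720.0, cx=305.1, cy=247.9
Marker side s = 0.1 m; corners in marker frame (Z=0):
  M0 = (-0.0500, +0.0500, 0)
  M1 = (+0.0500, +0.0500, 0)
  M2 = (+0.0500, -0.0500, 0)
  M3 = (-0.0500, -0.0500, 0)
Detected image corners:
  c0 = (214.534105, 431.311550) px
  c1 = (354.388793, 435.451152) px
  c2 = (363.420230, 327.195070) px
  c3 = (220.093512, 322.193347) px
Planar DLT: solve 8×8 A·h = b for H (H[2,2]=1):
  H  [+1435.53029 -1.34282 +288.30754]
  H  [+71.75354 +1181.14752 +379.72158]
  H  [+0.06886 +0.24876 +1.00000]
B = K⁻¹H; ‖b₁‖=1.576949, ‖b₂‖=1.576949; λ = 2/(‖b₁‖+‖b₂‖) = 0.634136, sign → tz>0 ⇒ λ=+0.634136
r₁ = λ·B[:,0] = (+0.99788,+0.04816,+0.04367); r₂ = λ·B[:,1] = (-0.05449,+0.98597,+0.15775)
r₃ = r₁×r₂ = (-0.03546,-0.15980,+0.98651); SVD([r₁ r₂ r₃]) → R = UVᵀ:
  R  [+0.99788 -0.05449 -0.03546]
  R  [+0.04816 +0.98597 -0.15980]
  R  [+0.04367 +0.15775 +0.98651]
t = (-0.01185, +0.11610, +0.63414) m
tr R = 2.970372; θ = arccos((tr R − 1)/2) = 0.172340 rad = 9.874°
axis k = ((R−Rᵀ)₃₂, (R−Rᵀ)₁₃, (R−Rᵀ)₂₁) / (2 sinθ) = (+0.925852, -0.230695, +0.299297)
rvec = θ·k = (+0.159562, -0.039758, +0.051581)

rvec=(0.1596, -0.0398, 0.0516) tvec=(-0.0118, 0.1161, 0.6341)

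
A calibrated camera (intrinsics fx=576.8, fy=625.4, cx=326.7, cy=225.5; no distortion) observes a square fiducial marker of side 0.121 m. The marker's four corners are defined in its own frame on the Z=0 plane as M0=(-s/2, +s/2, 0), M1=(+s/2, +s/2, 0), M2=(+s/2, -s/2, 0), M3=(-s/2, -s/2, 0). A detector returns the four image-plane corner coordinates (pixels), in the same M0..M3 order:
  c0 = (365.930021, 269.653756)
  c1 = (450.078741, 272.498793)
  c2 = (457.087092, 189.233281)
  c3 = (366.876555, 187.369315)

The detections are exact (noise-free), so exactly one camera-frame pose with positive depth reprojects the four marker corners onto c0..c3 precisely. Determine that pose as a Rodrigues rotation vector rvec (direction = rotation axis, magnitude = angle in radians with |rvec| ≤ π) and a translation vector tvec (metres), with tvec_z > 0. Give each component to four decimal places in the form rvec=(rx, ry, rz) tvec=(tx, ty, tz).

Intrinsics K: fx=576.8, fy=625.4, cx=326.7, cy=225.5
Marker side s = 0.121 m; corners in marker frame (Z=0):
  M0 = (-0.0605, +0.0605, 0)
  M1 = (+0.0605, +0.0605, 0)
  M2 = (+0.0605, -0.0605, 0)
  M3 = (-0.0605, -0.0605, 0)
Detected image corners:
  c0 = (365.930021, 269.653756) px
  c1 = (450.078741, 272.498793) px
  c2 = (457.087092, 189.233281) px
  c3 = (366.876555, 187.369315) px
Planar DLT: solve 8×8 A·h = b for H (H[2,2]=1):
  H  [+672.82907 +200.76836 +409.62355]
  H  [-6.62065 +814.85688 +231.10650]
  H  [-0.11415 +0.56944 +1.00000]
B = K⁻¹H; ‖b₁‖=1.236799, ‖b₂‖=1.236799; λ = 2/(‖b₁‖+‖b₂‖) = 0.808539, sign → tz>0 ⇒ λ=+0.808539
r₁ = λ·B[:,0] = (+0.99542,+0.02472,-0.09229); r₂ = λ·B[:,1] = (+0.02065,+0.88746,+0.46041)
r₃ = r₁×r₂ = (+0.09329,-0.46021,+0.88289); SVD([r₁ r₂ r₃]) → R = UVᵀ:
  R  [+0.99542 +0.02065 +0.09329]
  R  [+0.02472 +0.88746 -0.46021]
  R  [-0.09229 +0.46041 +0.88289]
t = (+0.11624, +0.00725, +0.80854) m
tr R = 2.765781; θ = arccos((tr R − 1)/2) = 0.488813 rad = 28.007°
axis k = ((R−Rᵀ)₃₂, (R−Rᵀ)₁₃, (R−Rᵀ)₂₁) / (2 sinθ) = (+0.980272, +0.197607, +0.004332)
rvec = θ·k = (+0.479170, +0.096593, +0.002118)

rvec=(0.4792, 0.0966, 0.0021) tvec=(0.1162, 0.0072, 0.8085)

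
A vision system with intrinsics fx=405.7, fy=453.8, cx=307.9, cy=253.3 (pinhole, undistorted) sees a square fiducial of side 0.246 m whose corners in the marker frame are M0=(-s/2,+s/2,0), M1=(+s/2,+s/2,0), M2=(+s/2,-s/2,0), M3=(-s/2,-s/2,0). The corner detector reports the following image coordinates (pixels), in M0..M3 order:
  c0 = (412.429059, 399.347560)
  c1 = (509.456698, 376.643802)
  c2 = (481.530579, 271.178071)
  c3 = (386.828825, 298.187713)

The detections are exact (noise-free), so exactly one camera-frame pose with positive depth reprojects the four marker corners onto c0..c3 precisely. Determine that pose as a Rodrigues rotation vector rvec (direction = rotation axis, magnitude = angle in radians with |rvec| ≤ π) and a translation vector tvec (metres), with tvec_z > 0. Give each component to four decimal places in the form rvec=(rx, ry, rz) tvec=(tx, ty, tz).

Intrinsics K: fx=405.7, fy=453.8, cx=307.9, cy=253.3
Marker side s = 0.246 m; corners in marker frame (Z=0):
  M0 = (-0.1230, +0.1230, 0)
  M1 = (+0.1230, +0.1230, 0)
  M2 = (+0.1230, -0.1230, 0)
  M3 = (-0.1230, -0.1230, 0)
Detected image corners:
  c0 = (412.429059, 399.347560) px
  c1 = (509.456698, 376.643802) px
  c2 = (481.530579, 271.178071) px
  c3 = (386.828825, 298.187713) px
Planar DLT: solve 8×8 A·h = b for H (H[2,2]=1):
  H  [+308.65944 +87.16178 +446.41504]
  H  [-161.97109 +403.59893 +336.31038]
  H  [-0.18100 -0.04810 +1.00000]
B = K⁻¹H; ‖b₁‖=0.951290, ‖b₂‖=0.951290; λ = 2/(‖b₁‖+‖b₂‖) = 1.051204, sign → tz>0 ⇒ λ=+1.051204
r₁ = λ·B[:,0] = (+0.94416,-0.26900,-0.19026); r₂ = λ·B[:,1] = (+0.26422,+0.96314,-0.05056)
r₃ = r₁×r₂ = (+0.19685,-0.00253,+0.98043); SVD([r₁ r₂ r₃]) → R = UVᵀ:
  R  [+0.94416 +0.26422 +0.19685]
  R  [-0.26900 +0.96314 -0.00253]
  R  [-0.19026 -0.05056 +0.98043]
t = (+0.35890, +0.19229, +1.05120) m
tr R = 2.887729; θ = arccos((tr R − 1)/2) = 0.336656 rad = 19.289°
axis k = ((R−Rᵀ)₃₂, (R−Rᵀ)₁₃, (R−Rᵀ)₂₁) / (2 sinθ) = (-0.072693, +0.585944, -0.807085)
rvec = θ·k = (-0.024473, +0.197262, -0.271710)

rvec=(-0.0245, 0.1973, -0.2717) tvec=(0.3589, 0.1923, 1.0512)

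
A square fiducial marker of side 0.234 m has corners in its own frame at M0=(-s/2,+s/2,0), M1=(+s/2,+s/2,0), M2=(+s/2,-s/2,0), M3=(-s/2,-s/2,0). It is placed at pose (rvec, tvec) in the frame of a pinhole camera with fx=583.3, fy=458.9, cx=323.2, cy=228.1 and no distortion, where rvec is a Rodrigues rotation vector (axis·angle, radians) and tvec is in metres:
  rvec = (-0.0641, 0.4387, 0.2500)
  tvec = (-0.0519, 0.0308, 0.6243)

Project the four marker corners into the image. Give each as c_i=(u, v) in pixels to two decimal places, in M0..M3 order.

Intrinsics K: fx=583.3, fy=458.9, cx=323.2, cy=228.1
Marker side s = 0.234 m; corners in marker frame (Z=0):
  M0 = (-0.1170, +0.1170, 0)
  M1 = (+0.1170, +0.1170, 0)
  M2 = (+0.1170, -0.1170, 0)
  M3 = (-0.1170, -0.1170, 0)
rvec = (-0.0641, 0.4387, 0.2500), |rvec| = θ = 0.50899 rad = 29.163°
Rodrigues: sinθ=0.48729, 1−cosθ=0.12676; R = I + sinθ·[k]× + (1−cosθ)·[k]×²:
    [+0.87525 -0.25310 +0.41216]
    [+0.22559 +0.96741 +0.11503]
    [-0.42784 -0.00770 +0.90382]
t = (-0.0519, 0.0308, 0.6243) m
M0: Pc = R·M0+t = (-0.18392, +0.11759, +0.67346); u = 583.3·(-0.18392)/0.67346 + 323.2 = 163.9038, v = 458.9·(+0.11759)/0.67346 + 228.1 = 308.2293
M1: Pc = R·M1+t = (+0.02089, +0.17038, +0.57334); u = 583.3·(+0.02089)/0.57334 + 323.2 = 344.4539, v = 458.9·(+0.17038)/0.57334 + 228.1 = 364.4717
M2: Pc = R·M2+t = (+0.08012, -0.05599, +0.57514); u = 583.3·(+0.08012)/0.57514 + 323.2 = 404.4535, v = 458.9·(-0.05599)/0.57514 + 228.1 = 183.4236
M3: Pc = R·M3+t = (-0.12469, -0.10878, +0.67526); u = 583.3·(-0.12469)/0.67526 + 323.2 = 215.4898, v = 458.9·(-0.10878)/0.67526 + 228.1 = 154.1739

c0=(163.90, 308.23) c1=(344.45, 364.47) c2=(404.45, 183.42) c3=(215.49, 154.17)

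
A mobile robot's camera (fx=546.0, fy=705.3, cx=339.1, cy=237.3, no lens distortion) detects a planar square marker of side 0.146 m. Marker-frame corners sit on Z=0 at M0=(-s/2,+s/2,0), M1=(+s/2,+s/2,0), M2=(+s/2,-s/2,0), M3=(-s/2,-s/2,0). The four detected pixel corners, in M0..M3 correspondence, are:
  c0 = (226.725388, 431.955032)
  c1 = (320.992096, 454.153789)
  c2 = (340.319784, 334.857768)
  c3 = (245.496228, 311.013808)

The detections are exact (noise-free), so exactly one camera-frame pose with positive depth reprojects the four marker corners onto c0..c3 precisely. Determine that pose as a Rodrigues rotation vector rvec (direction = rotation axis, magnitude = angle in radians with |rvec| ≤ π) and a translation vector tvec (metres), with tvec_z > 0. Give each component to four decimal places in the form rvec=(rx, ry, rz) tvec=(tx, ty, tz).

rvec=(0.0542, -0.0638, 0.2031) tvec=(-0.0843, 0.1718, 0.8301)

Intrinsics K: fx=546.0, fy=705.3, cx=339.1, cy=237.3
Marker side s = 0.146 m; corners in marker frame (Z=0):
  M0 = (-0.0730, +0.0730, 0)
  M1 = (+0.0730, +0.0730, 0)
  M2 = (+0.0730, -0.0730, 0)
  M3 = (-0.0730, -0.0730, 0)
Detected image corners:
  c0 = (226.725388, 431.955032) px
  c1 = (320.992096, 454.153789) px
  c2 = (340.319784, 334.857768) px
  c3 = (245.496228, 311.013808) px
Planar DLT: solve 8×8 A·h = b for H (H[2,2]=1):
  H  [+671.04816 -114.32186 +283.62972]
  H  [+189.39956 +844.54212 +383.31482]
  H  [+0.08288 +0.05704 +1.00000]
B = K⁻¹H; ‖b₁‖=1.204746, ‖b₂‖=1.204746; λ = 2/(‖b₁‖+‖b₂‖) = 0.830051, sign → tz>0 ⇒ λ=+0.830051
r₁ = λ·B[:,0] = (+0.97743,+0.19975,+0.06879); r₂ = λ·B[:,1] = (-0.20320,+0.97799,+0.04735)
r₃ = r₁×r₂ = (-0.05782,-0.06026,+0.99651); SVD([r₁ r₂ r₃]) → R = UVᵀ:
  R  [+0.97743 -0.20320 -0.05782]
  R  [+0.19975 +0.97799 -0.06026]
  R  [+0.06879 +0.04735 +0.99651]
t = (-0.08433, +0.17184, +0.83005) m
tr R = 2.951927; θ = arccos((tr R − 1)/2) = 0.219698 rad = 12.588°
axis k = ((R−Rᵀ)₃₂, (R−Rᵀ)₁₃, (R−Rᵀ)₂₁) / (2 sinθ) = (+0.246867, -0.290492, +0.924484)
rvec = θ·k = (+0.054236, -0.063821, +0.203107)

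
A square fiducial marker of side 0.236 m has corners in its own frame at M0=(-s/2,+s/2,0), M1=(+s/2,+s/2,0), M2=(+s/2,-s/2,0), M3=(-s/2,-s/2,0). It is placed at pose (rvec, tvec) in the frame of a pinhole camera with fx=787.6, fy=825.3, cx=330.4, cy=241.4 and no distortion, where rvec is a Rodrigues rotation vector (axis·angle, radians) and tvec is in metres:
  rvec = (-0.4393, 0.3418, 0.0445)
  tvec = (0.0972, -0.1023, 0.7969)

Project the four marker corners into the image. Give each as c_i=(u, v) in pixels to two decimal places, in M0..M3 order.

c0=(302.83, 249.93) c1=(546.69, 242.38) c2=(547.37, 23.51) c3=(330.08, 49.73)

Intrinsics K: fx=787.6, fy=825.3, cx=330.4, cy=241.4
Marker side s = 0.236 m; corners in marker frame (Z=0):
  M0 = (-0.1180, +0.1180, 0)
  M1 = (+0.1180, +0.1180, 0)
  M2 = (+0.1180, -0.1180, 0)
  M3 = (-0.1180, -0.1180, 0)
rvec = (-0.4393, 0.3418, 0.0445), |rvec| = θ = 0.55838 rad = 31.993°
Rodrigues: sinθ=0.52982, 1−cosθ=0.15189; R = I + sinθ·[k]× + (1−cosθ)·[k]×²:
    [+0.94212 -0.11537 +0.31479]
    [-0.03092 +0.90502 +0.42423]
    [-0.33384 -0.40942 +0.84908]
t = (0.0972, -0.1023, 0.7969) m
M0: Pc = R·M0+t = (-0.02758, +0.00814, +0.78798); u = 787.6·(-0.02758)/0.78798 + 330.4 = 302.8292, v = 825.3·(+0.00814)/0.78798 + 241.4 = 249.9273
M1: Pc = R·M1+t = (+0.19476, +0.00084, +0.70920); u = 787.6·(+0.19476)/0.70920 + 330.4 = 546.6880, v = 825.3·(+0.00084)/0.70920 + 241.4 = 242.3822
M2: Pc = R·M2+t = (+0.22198, -0.21274, +0.80582); u = 787.6·(+0.22198)/0.80582 + 330.4 = 547.3654, v = 825.3·(-0.21274)/0.80582 + 241.4 = 23.5150
M3: Pc = R·M3+t = (-0.00036, -0.20544, +0.88460); u = 787.6·(-0.00036)/0.88460 + 330.4 = 330.0821, v = 825.3·(-0.20544)/0.88460 + 241.4 = 49.7289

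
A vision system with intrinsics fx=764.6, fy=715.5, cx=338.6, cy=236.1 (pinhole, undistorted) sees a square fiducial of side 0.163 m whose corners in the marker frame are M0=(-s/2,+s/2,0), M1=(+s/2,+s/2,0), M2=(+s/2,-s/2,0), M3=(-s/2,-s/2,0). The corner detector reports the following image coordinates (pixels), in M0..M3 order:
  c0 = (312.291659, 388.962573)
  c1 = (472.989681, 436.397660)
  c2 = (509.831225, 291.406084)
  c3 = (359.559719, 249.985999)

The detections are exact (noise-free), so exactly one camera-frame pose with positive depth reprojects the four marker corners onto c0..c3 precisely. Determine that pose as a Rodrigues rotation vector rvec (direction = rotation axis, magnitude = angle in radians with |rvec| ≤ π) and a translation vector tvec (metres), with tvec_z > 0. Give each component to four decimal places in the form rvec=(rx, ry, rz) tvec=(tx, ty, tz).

rvec=(-0.3633, 0.0419, 0.2988) tvec=(0.0760, 0.1112, 0.7741)

Intrinsics K: fx=764.6, fy=715.5, cx=338.6, cy=236.1
Marker side s = 0.163 m; corners in marker frame (Z=0):
  M0 = (-0.0815, +0.0815, 0)
  M1 = (+0.0815, +0.0815, 0)
  M2 = (+0.0815, -0.0815, 0)
  M3 = (-0.0815, -0.0815, 0)
Detected image corners:
  c0 = (312.291659, 388.962573) px
  c1 = (472.989681, 436.397660) px
  c2 = (509.831225, 291.406084) px
  c3 = (359.559719, 249.985999) px
Planar DLT: solve 8×8 A·h = b for H (H[2,2]=1):
  H  [+902.70888 -442.03427 +413.66290]
  H  [+230.57134 +719.13900 +338.89958]
  H  [-0.12094 -0.44411 +1.00000]
B = K⁻¹H; ‖b₁‖=1.291897, ‖b₂‖=1.291897; λ = 2/(‖b₁‖+‖b₂‖) = 0.774055, sign → tz>0 ⇒ λ=+0.774055
r₁ = λ·B[:,0] = (+0.95533,+0.28033,-0.09361); r₂ = λ·B[:,1] = (-0.29527,+0.89143,-0.34377)
r₃ = r₁×r₂ = (-0.01292,+0.35605,+0.93438); SVD([r₁ r₂ r₃]) → R = UVᵀ:
  R  [+0.95533 -0.29527 -0.01292]
  R  [+0.28033 +0.89143 +0.35605]
  R  [-0.09361 -0.34377 +0.93438]
t = (+0.07599, +0.11121, +0.77406) m
tr R = 2.781133; θ = arccos((tr R − 1)/2) = 0.472207 rad = 27.055°
axis k = ((R−Rᵀ)₃₂, (R−Rᵀ)₁₃, (R−Rᵀ)₂₁) / (2 sinθ) = (-0.769277, +0.088701, +0.632728)
rvec = θ·k = (-0.363258, +0.041885, +0.298779)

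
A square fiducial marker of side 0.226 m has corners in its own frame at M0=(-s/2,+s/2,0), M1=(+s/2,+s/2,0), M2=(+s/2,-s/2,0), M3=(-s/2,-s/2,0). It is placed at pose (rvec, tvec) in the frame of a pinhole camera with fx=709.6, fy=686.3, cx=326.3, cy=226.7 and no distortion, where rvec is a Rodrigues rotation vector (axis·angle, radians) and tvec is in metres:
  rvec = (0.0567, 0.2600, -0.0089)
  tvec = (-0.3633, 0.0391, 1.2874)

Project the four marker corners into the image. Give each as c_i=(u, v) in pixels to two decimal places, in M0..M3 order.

c0=(73.79, 305.61) c1=(184.73, 309.06) c2=(181.27, 186.21) c3=(69.42, 188.18)

Intrinsics K: fx=709.6, fy=686.3, cx=326.3, cy=226.7
Marker side s = 0.226 m; corners in marker frame (Z=0):
  M0 = (-0.1130, +0.1130, 0)
  M1 = (+0.1130, +0.1130, 0)
  M2 = (+0.1130, -0.1130, 0)
  M3 = (-0.1130, -0.1130, 0)
rvec = (0.0567, 0.2600, -0.0089), |rvec| = θ = 0.26626 rad = 15.256°
Rodrigues: sinθ=0.26312, 1−cosθ=0.03524; R = I + sinθ·[k]× + (1−cosθ)·[k]×²:
    [+0.96636 +0.01612 +0.25669]
    [-0.00147 +0.99836 -0.05718]
    [-0.25719 +0.05488 +0.96480]
t = (-0.3633, 0.0391, 1.2874) m
M0: Pc = R·M0+t = (-0.47068, +0.15208, +1.32266); u = 709.6·(-0.47068)/1.32266 + 326.3 = 73.7852, v = 686.3·(+0.15208)/1.32266 + 226.7 = 305.6112
M1: Pc = R·M1+t = (-0.25228, +0.15175, +1.26454); u = 709.6·(-0.25228)/1.26454 + 326.3 = 184.7326, v = 686.3·(+0.15175)/1.26454 + 226.7 = 309.0584
M2: Pc = R·M2+t = (-0.25592, -0.07388, +1.25214); u = 709.6·(-0.25592)/1.25214 + 326.3 = 181.2653, v = 686.3·(-0.07388)/1.25214 + 226.7 = 186.2057
M3: Pc = R·M3+t = (-0.47432, -0.07355, +1.31026); u = 709.6·(-0.47432)/1.31026 + 326.3 = 69.4215, v = 686.3·(-0.07355)/1.31026 + 226.7 = 188.1758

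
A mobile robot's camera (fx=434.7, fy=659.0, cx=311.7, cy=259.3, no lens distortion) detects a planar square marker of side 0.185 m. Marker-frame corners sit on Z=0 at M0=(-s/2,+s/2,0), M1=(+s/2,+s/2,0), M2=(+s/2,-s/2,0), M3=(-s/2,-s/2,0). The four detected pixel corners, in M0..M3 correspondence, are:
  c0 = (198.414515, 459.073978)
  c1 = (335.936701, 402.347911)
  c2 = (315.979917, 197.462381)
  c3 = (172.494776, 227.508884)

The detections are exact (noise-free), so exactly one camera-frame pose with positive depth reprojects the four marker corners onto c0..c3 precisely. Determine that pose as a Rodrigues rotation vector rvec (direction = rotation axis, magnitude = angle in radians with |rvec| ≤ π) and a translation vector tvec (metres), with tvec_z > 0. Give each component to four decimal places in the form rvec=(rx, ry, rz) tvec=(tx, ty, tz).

Intrinsics K: fx=434.7, fy=659.0, cx=311.7, cy=259.3
Marker side s = 0.185 m; corners in marker frame (Z=0):
  M0 = (-0.0925, +0.0925, 0)
  M1 = (+0.0925, +0.0925, 0)
  M2 = (+0.0925, -0.0925, 0)
  M3 = (-0.0925, -0.0925, 0)
Detected image corners:
  c0 = (198.414515, 459.073978) px
  c1 = (335.936701, 402.347911) px
  c2 = (315.979917, 197.462381) px
  c3 = (172.494776, 227.508884) px
Planar DLT: solve 8×8 A·h = b for H (H[2,2]=1):
  H  [+934.27048 +153.06621 +260.27779]
  H  [-15.25246 +1212.88327 +321.41316]
  H  [+0.68425 +0.11770 +1.00000]
B = K⁻¹H; ‖b₁‖=1.817859, ‖b₂‖=1.817859; λ = 2/(‖b₁‖+‖b₂‖) = 0.550098, sign → tz>0 ⇒ λ=+0.550098
r₁ = λ·B[:,0] = (+0.91239,-0.16084,+0.37640); r₂ = λ·B[:,1] = (+0.14728,+0.98697,+0.06474)
r₃ = r₁×r₂ = (-0.38191,-0.00364,+0.92419); SVD([r₁ r₂ r₃]) → R = UVᵀ:
  R  [+0.91239 +0.14728 -0.38191]
  R  [-0.16084 +0.98697 -0.00364]
  R  [+0.37640 +0.06474 +0.92419]
t = (-0.06507, +0.05185, +0.55010) m
tr R = 2.823553; θ = arccos((tr R − 1)/2) = 0.423207 rad = 24.248°
axis k = ((R−Rᵀ)₃₂, (R−Rᵀ)₁₃, (R−Rᵀ)₂₁) / (2 sinθ) = (+0.083253, -0.923231, -0.375119)
rvec = θ·k = (+0.035233, -0.390718, -0.158753)

rvec=(0.0352, -0.3907, -0.1588) tvec=(-0.0651, 0.0518, 0.5501)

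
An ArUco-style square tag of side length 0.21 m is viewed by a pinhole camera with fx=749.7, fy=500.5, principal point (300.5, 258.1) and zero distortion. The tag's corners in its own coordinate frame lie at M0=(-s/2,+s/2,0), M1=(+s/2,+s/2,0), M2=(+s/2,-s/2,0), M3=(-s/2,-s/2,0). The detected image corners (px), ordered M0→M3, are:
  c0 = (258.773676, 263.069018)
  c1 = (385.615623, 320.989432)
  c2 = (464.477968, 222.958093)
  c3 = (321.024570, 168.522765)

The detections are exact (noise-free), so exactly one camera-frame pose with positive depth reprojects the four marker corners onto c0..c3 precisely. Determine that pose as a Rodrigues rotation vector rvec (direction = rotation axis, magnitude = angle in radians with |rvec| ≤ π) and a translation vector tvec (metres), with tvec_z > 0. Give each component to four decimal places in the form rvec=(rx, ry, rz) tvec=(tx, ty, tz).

rvec=(0.2673, 0.4744, 0.4954) tvec=(0.0660, -0.0252, 0.9380)

Intrinsics K: fx=749.7, fy=500.5, cx=300.5, cy=258.1
Marker side s = 0.21 m; corners in marker frame (Z=0):
  M0 = (-0.1050, +0.1050, 0)
  M1 = (+0.1050, +0.1050, 0)
  M2 = (+0.1050, -0.1050, 0)
  M3 = (-0.1050, -0.1050, 0)
Detected image corners:
  c0 = (258.773676, 263.069018) px
  c1 = (385.615623, 320.989432) px
  c2 = (464.477968, 222.958093) px
  c3 = (321.024570, 168.522765) px
Planar DLT: solve 8×8 A·h = b for H (H[2,2]=1):
  H  [+501.18676 -198.62462 +353.27197]
  H  [+171.78626 +550.77192 +244.64250]
  H  [-0.39387 +0.37968 +1.00000]
B = K⁻¹H; ‖b₁‖=1.066085, ‖b₂‖=1.066085; λ = 2/(‖b₁‖+‖b₂‖) = 0.938011, sign → tz>0 ⇒ λ=+0.938011
r₁ = λ·B[:,0] = (+0.77516,+0.51247,-0.36945); r₂ = λ·B[:,1] = (-0.39127,+0.84857,+0.35614)
r₃ = r₁×r₂ = (+0.49602,-0.13151,+0.85829); SVD([r₁ r₂ r₃]) → R = UVᵀ:
  R  [+0.77516 -0.39127 +0.49602]
  R  [+0.51247 +0.84857 -0.13151]
  R  [-0.36945 +0.35614 +0.85829]
t = (+0.06603, -0.02522, +0.93801) m
tr R = 2.482030; θ = arccos((tr R − 1)/2) = 0.736216 rad = 42.182°
axis k = ((R−Rᵀ)₃₂, (R−Rᵀ)₁₃, (R−Rᵀ)₂₁) / (2 sinθ) = (+0.363112, +0.644442, +0.672937)
rvec = θ·k = (+0.267329, +0.474448, +0.495427)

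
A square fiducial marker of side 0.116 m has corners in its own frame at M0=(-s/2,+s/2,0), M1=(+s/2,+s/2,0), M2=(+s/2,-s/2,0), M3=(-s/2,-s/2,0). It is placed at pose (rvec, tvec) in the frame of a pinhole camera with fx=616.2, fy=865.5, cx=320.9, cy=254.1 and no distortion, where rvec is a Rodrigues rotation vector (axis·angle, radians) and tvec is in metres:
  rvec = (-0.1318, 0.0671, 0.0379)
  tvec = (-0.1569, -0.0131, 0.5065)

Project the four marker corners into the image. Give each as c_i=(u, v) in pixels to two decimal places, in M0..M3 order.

c0=(54.84, 327.10) c1=(194.51, 335.05) c2=(204.16, 137.65) c3=(68.40, 133.00)

Intrinsics K: fx=616.2, fy=865.5, cx=320.9, cy=254.1
Marker side s = 0.116 m; corners in marker frame (Z=0):
  M0 = (-0.0580, +0.0580, 0)
  M1 = (+0.0580, +0.0580, 0)
  M2 = (+0.0580, -0.0580, 0)
  M3 = (-0.0580, -0.0580, 0)
rvec = (-0.1318, 0.0671, 0.0379), |rvec| = θ = 0.15268 rad = 8.748°
Rodrigues: sinθ=0.15208, 1−cosθ=0.01163; R = I + sinθ·[k]× + (1−cosθ)·[k]×²:
    [+0.99704 -0.04217 +0.06435]
    [+0.03334 +0.99061 +0.13256]
    [-0.06933 -0.13002 +0.98908]
t = (-0.1569, -0.0131, 0.5065) m
M0: Pc = R·M0+t = (-0.21717, +0.04242, +0.50298); u = 616.2·(-0.21717)/0.50298 + 320.9 = 54.8409, v = 865.5·(+0.04242)/0.50298 + 254.1 = 327.0973
M1: Pc = R·M1+t = (-0.10152, +0.04629, +0.49494); u = 616.2·(-0.10152)/0.49494 + 320.9 = 194.5101, v = 865.5·(+0.04629)/0.49494 + 254.1 = 335.0464
M2: Pc = R·M2+t = (-0.09663, -0.06862, +0.51002); u = 616.2·(-0.09663)/0.51002 + 320.9 = 204.1573, v = 865.5·(-0.06862)/0.51002 + 254.1 = 137.6491
M3: Pc = R·M3+t = (-0.21228, -0.07249, +0.51806); u = 616.2·(-0.21228)/0.51806 + 320.9 = 68.4044, v = 865.5·(-0.07249)/0.51806 + 254.1 = 132.9958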